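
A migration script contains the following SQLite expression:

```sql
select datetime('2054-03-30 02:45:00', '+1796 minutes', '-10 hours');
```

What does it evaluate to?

2054-03-30 22:41:00

1796 minutes = 29h 56m; +1796 minutes from 2054-03-30 02:45:00 is 2054-03-31 08:41:00 (crosses midnight).
-10 hours from 2054-03-31 08:41:00 is 2054-03-30 22:41:00 (crosses midnight).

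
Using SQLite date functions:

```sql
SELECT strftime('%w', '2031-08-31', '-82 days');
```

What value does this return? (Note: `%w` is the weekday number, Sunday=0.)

2

First apply '-82 days': 2031-08-31 → 2031-06-10.
2031-06-10 is a Tuesday; with Sunday=0 that is 2.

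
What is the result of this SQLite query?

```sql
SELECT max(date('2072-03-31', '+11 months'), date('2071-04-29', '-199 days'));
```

2073-03-03

date('2072-03-31', '+11 months') → 2073-03-03.
date('2071-04-29', '-199 days') → 2070-10-12.
Later of the two is 2073-03-03.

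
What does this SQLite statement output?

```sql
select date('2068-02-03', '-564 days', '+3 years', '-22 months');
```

Applying '-564 days' to 2068-02-03: counting 564 days back gives 2066-07-19.
Adding +3 years to 2066-07-19 gives 2069-07-19.
Adding -22 months to 2069-07-19 gives 2067-09-19.

2067-09-19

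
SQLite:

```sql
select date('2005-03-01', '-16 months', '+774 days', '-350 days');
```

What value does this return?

Adding -16 months to 2005-03-01 gives 2003-11-01.
Applying '+774 days' to 2003-11-01: counting 774 days forward gives 2005-12-14.
Applying '-350 days' to 2005-12-14: counting 350 days back gives 2004-12-29.

2004-12-29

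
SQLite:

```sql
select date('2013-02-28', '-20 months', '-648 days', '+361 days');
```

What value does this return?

2010-09-14

Adding -20 months to 2013-02-28 gives 2011-06-28.
Applying '-648 days' to 2011-06-28: counting 648 days back gives 2009-09-18.
Applying '+361 days' to 2009-09-18: counting 361 days forward gives 2010-09-14.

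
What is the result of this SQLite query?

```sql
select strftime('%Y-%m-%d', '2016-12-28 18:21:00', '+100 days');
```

First apply '+100 days': 2016-12-28 18:21:00 → 2017-04-07 18:21:00.
`%Y-%m-%d` extracts the ISO date: 2017-04-07.

2017-04-07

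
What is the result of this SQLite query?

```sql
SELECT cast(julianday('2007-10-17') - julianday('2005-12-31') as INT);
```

0 days remain in December 2005 after the 31st (31 − 31).
Full months from January 2006 through September 2007 contribute their day counts.
Then 17 days into October 2007.
Total: 0 + 31 + 28 + 31 + 30 + 31 + 30 + 31 + 31 + 30 + 31 + 30 + 31 + 31 + 28 + 31 + 30 + 31 + 30 + 31 + 31 + 30 + 17 = 655.

655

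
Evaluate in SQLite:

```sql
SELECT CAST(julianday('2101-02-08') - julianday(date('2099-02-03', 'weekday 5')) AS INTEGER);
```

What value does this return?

`weekday 5` advances to the next Friday; 2099-02-03 is a Tuesday, so it moves forward to 2099-02-06.
22 days remain in February 2099 after the 6th (28 − 6).
Full months from March 2099 through January 2101 contribute their day counts.
Then 8 days into February 2101.
Total: 22 + 31 + 30 + 31 + 30 + 31 + 31 + 30 + 31 + 30 + 31 + 31 + 28 + 31 + 30 + 31 + 30 + 31 + 31 + 30 + 31 + 30 + 31 + 31 + 8 = 732.

732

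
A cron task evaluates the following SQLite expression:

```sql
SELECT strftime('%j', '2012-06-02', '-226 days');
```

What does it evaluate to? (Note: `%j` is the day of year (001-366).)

First apply '-226 days': 2012-06-02 → 2011-10-20.
Day-of-year for 2011-10-20: days since 2011-01-01 inclusive = 293, zero-padded to 293.

293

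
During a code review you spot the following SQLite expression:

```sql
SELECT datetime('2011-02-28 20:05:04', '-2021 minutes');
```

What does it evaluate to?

2011-02-27 10:24:04

2021 minutes = 33h 41m; -2021 minutes from 2011-02-28 20:05:04 is 2011-02-27 10:24:04 (crosses midnight).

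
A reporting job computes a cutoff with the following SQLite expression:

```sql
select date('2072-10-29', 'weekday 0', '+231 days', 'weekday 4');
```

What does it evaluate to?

`weekday 0` advances to the next Sunday; 2072-10-29 is a Saturday, so it moves forward to 2072-10-30.
Applying '+231 days' to 2072-10-30: counting 231 days forward gives 2073-06-18.
`weekday 4` advances to the next Thursday; 2073-06-18 is a Sunday, so it moves forward to 2073-06-22.

2073-06-22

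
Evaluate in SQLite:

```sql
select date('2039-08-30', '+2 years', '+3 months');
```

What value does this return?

Adding +2 years to 2039-08-30 gives 2041-08-30.
Adding +3 months to 2041-08-30 gives 2041-11-30.

2041-11-30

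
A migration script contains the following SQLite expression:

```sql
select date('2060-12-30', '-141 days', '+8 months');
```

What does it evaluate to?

Applying '-141 days' to 2060-12-30: counting 141 days back gives 2060-08-11.
Adding +8 months to 2060-08-11 gives 2061-04-11.

2061-04-11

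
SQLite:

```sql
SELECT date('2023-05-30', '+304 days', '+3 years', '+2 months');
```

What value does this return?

Applying '+304 days' to 2023-05-30: counting 304 days forward gives 2024-03-29.
Adding +3 years to 2024-03-29 gives 2027-03-29.
Adding +2 months to 2027-03-29 gives 2027-05-29.

2027-05-29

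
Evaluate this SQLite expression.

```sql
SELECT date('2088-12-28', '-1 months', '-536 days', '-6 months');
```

2086-12-11

Adding -1 month to 2088-12-28 gives 2088-11-28.
Applying '-536 days' to 2088-11-28: counting 536 days back gives 2087-06-11.
Adding -6 months to 2087-06-11 gives 2086-12-11.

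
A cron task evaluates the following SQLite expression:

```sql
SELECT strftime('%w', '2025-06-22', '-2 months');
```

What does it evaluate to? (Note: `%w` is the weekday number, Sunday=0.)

2

First apply '-2 months': 2025-06-22 → 2025-04-22.
2025-04-22 is a Tuesday; with Sunday=0 that is 2.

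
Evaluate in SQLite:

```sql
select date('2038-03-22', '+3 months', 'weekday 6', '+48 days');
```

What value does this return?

2038-08-13

Adding +3 months to 2038-03-22 gives 2038-06-22.
`weekday 6` advances to the next Saturday; 2038-06-22 is a Tuesday, so it moves forward to 2038-06-26.
Applying '+48 days' to 2038-06-26: counting 48 days forward gives 2038-08-13.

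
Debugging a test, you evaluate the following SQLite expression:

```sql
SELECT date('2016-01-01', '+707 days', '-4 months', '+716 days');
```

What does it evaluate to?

2019-07-25

Applying '+707 days' to 2016-01-01: counting 707 days forward gives 2017-12-08.
Adding -4 months to 2017-12-08 gives 2017-08-08.
Applying '+716 days' to 2017-08-08: counting 716 days forward gives 2019-07-25.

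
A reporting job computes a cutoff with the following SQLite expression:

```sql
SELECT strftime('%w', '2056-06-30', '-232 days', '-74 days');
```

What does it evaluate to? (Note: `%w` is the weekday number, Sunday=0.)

0

First apply '-232 days', '-74 days': 2056-06-30 → 2055-08-29.
2055-08-29 is a Sunday; with Sunday=0 that is 0.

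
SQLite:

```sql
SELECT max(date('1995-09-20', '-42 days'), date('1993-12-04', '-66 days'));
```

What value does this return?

date('1995-09-20', '-42 days') → 1995-08-09.
date('1993-12-04', '-66 days') → 1993-09-29.
Later of the two is 1995-08-09.

1995-08-09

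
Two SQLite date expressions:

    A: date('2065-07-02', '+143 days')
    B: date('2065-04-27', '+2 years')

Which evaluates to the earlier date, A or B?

A = 2065-11-22.
B = 2067-04-27.
A is earlier.

A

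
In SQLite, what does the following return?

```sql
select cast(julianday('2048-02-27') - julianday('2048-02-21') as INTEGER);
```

6

Both dates are in February 2048: 27 − 21 = 6.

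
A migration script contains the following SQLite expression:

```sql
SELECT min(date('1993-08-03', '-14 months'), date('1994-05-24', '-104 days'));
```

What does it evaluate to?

date('1993-08-03', '-14 months') → 1992-06-03.
date('1994-05-24', '-104 days') → 1994-02-09.
Earlier of the two is 1992-06-03.

1992-06-03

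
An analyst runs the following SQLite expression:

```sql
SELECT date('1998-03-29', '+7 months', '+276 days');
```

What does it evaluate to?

1999-08-01

Adding +7 months to 1998-03-29 gives 1998-10-29.
Applying '+276 days' to 1998-10-29: counting 276 days forward gives 1999-08-01.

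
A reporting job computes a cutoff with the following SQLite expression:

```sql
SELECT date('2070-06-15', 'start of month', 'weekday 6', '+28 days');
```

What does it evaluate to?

2070-07-05

`start of month` rewinds 2070-06-15 to 2070-06-01.
`weekday 6` advances to the next Saturday; 2070-06-01 is a Sunday, so it moves forward to 2070-06-07.
June 2070 has 30 days; 23 remain after the 7th, so 24 days reach 2070-07-01.
Advancing 4 more days within July lands on 2070-07-05.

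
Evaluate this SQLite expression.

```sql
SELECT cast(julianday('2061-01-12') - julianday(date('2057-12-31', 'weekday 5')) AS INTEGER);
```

1104

`weekday 5` advances to the next Friday; 2057-12-31 is a Monday, so it moves forward to 2058-01-04.
27 days remain in January 2058 after the 4th (31 − 4).
Full months from February 2058 through December 2060 contribute their day counts.
Then 12 days into January 2061.
Total: 27 + 28 + 31 + 30 + 31 + 30 + 31 + 31 + 30 + 31 + 30 + 31 + 31 + 28 + 31 + 30 + 31 + 30 + 31 + 31 + 30 + 31 + 30 + 31 + 31 + 29 + 31 + 30 + 31 + 30 + 31 + 31 + 30 + 31 + 30 + 31 + 12 = 1104.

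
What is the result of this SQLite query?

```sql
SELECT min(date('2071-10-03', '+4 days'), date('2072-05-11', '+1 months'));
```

date('2071-10-03', '+4 days') → 2071-10-07.
date('2072-05-11', '+1 months') → 2072-06-11.
Earlier of the two is 2071-10-07.

2071-10-07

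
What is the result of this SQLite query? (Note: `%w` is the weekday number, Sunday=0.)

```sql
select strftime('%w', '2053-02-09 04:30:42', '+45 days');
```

First apply '+45 days': 2053-02-09 04:30:42 → 2053-03-26 04:30:42.
2053-03-26 is a Wednesday; with Sunday=0 that is 3.

3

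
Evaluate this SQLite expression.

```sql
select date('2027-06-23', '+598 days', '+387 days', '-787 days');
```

2028-01-07

Applying '+598 days' to 2027-06-23: counting 598 days forward gives 2029-02-10.
Applying '+387 days' to 2029-02-10: counting 387 days forward gives 2030-03-04.
Applying '-787 days' to 2030-03-04: counting 787 days back gives 2028-01-07.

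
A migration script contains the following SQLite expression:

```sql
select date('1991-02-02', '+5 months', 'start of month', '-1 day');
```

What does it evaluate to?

Adding +5 months to 1991-02-02 gives 1991-07-02.
`start of month` rewinds 1991-07-02 to 1991-07-01.
Going back 1 day from 1991-07-01 reaches 1991-06-30 (last day of June, 30 days).

1991-06-30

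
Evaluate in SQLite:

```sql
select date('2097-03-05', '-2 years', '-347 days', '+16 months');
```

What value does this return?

2095-07-23

Adding -2 years to 2097-03-05 gives 2095-03-05.
Applying '-347 days' to 2095-03-05: counting 347 days back gives 2094-03-23.
Adding +16 months to 2094-03-23 gives 2095-07-23.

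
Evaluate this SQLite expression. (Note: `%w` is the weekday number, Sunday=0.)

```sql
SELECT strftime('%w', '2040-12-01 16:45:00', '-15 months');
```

First apply '-15 months': 2040-12-01 16:45:00 → 2039-09-01 16:45:00.
2039-09-01 is a Thursday; with Sunday=0 that is 4.

4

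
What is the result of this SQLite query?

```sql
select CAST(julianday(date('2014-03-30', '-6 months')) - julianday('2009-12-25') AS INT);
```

1375

Adding -6 months to 2014-03-30 gives 2013-09-30.
6 days remain in December 2009 after the 25th (31 − 25).
Full months from January 2010 through August 2013 contribute their day counts.
Then 30 days into September 2013.
Total: 6 + 31 + 28 + 31 + 30 + 31 + 30 + 31 + 31 + 30 + 31 + 30 + 31 + 31 + 28 + 31 + 30 + 31 + 30 + 31 + 31 + 30 + 31 + 30 + 31 + 31 + 29 + 31 + 30 + 31 + 30 + 31 + 31 + 30 + 31 + 30 + 31 + 31 + 28 + 31 + 30 + 31 + 30 + 31 + 31 + 30 = 1375.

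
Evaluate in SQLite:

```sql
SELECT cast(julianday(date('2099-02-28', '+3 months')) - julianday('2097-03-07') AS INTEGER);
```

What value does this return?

812

Adding +3 months to 2099-02-28 gives 2099-05-28.
24 days remain in March 2097 after the 7th (31 − 7).
Full months from April 2097 through April 2099 contribute their day counts.
Then 28 days into May 2099.
Total: 24 + 30 + 31 + 30 + 31 + 31 + 30 + 31 + 30 + 31 + 31 + 28 + 31 + 30 + 31 + 30 + 31 + 31 + 30 + 31 + 30 + 31 + 31 + 28 + 31 + 30 + 28 = 812.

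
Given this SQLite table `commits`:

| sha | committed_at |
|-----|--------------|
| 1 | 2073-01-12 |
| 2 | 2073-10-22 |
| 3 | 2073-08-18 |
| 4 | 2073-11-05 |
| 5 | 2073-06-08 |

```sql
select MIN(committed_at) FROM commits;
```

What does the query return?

2073-01-12

MIN over {2073-01-12, 2073-06-08, 2073-08-18, 2073-10-22, 2073-11-05}.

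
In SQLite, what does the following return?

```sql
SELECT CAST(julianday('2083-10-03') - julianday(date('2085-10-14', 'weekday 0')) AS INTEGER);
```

-742

`weekday 0` advances to the next Sunday; 2085-10-14 is already a Sunday, so it stays at 2085-10-14.
28 days remain in October 2083 after the 3rd (31 − 3).
Full months from November 2083 through September 2085 contribute their day counts.
Then 14 days into October 2085.
Total: 28 + 30 + 31 + 31 + 29 + 31 + 30 + 31 + 30 + 31 + 31 + 30 + 31 + 30 + 31 + 31 + 28 + 31 + 30 + 31 + 30 + 31 + 31 + 30 + 14 = 742.
The subtraction is earlier − later, so the result is −742 → -742.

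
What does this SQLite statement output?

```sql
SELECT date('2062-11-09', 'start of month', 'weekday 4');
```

2062-11-02

`start of month` rewinds 2062-11-09 to 2062-11-01.
`weekday 4` advances to the next Thursday; 2062-11-01 is a Wednesday, so it moves forward to 2062-11-02.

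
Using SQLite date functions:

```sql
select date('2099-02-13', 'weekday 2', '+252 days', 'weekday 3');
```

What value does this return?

2099-10-28

`weekday 2` advances to the next Tuesday; 2099-02-13 is a Friday, so it moves forward to 2099-02-17.
Applying '+252 days' to 2099-02-17: counting 252 days forward gives 2099-10-27.
`weekday 3` advances to the next Wednesday; 2099-10-27 is a Tuesday, so it moves forward to 2099-10-28.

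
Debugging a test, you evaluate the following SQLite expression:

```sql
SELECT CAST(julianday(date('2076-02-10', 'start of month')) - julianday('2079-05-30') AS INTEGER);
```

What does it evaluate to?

-1214

`start of month` rewinds 2076-02-10 to 2076-02-01.
28 days remain in February 2076 after the 1st (29 − 1).
Full months from March 2076 through April 2079 contribute their day counts.
Then 30 days into May 2079.
Total: 28 + 31 + 30 + 31 + 30 + 31 + 31 + 30 + 31 + 30 + 31 + 31 + 28 + 31 + 30 + 31 + 30 + 31 + 31 + 30 + 31 + 30 + 31 + 31 + 28 + 31 + 30 + 31 + 30 + 31 + 31 + 30 + 31 + 30 + 31 + 31 + 28 + 31 + 30 + 30 = 1214.
The subtraction is earlier − later, so the result is −1214 → -1214.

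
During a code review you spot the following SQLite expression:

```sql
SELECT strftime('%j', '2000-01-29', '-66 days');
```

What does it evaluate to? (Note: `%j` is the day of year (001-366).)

First apply '-66 days': 2000-01-29 → 1999-11-24.
Day-of-year for 1999-11-24: days since 1999-01-01 inclusive = 328, zero-padded to 328.

328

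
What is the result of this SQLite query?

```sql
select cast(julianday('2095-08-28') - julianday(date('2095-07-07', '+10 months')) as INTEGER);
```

Adding +10 months to 2095-07-07 gives 2096-05-07.
3 days remain in August 2095 after the 28th (31 − 28).
Full months from September 2095 through April 2096 contribute their day counts.
Then 7 days into May 2096.
Total: 3 + 30 + 31 + 30 + 31 + 31 + 29 + 31 + 30 + 7 = 253.
The subtraction is earlier − later, so the result is −253 → -253.

-253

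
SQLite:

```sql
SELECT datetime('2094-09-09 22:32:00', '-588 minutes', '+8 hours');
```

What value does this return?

2094-09-09 20:44:00

588 minutes = 9h 48m; -588 minutes from 2094-09-09 22:32:00 is 2094-09-09 12:44:00.
+8 hours from 2094-09-09 12:44:00 is 2094-09-09 20:44:00.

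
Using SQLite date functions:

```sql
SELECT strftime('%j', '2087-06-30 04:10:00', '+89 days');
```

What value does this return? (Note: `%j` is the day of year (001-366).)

270

First apply '+89 days': 2087-06-30 04:10:00 → 2087-09-27 04:10:00.
Day-of-year for 2087-09-27: days since 2087-01-01 inclusive = 270, zero-padded to 270.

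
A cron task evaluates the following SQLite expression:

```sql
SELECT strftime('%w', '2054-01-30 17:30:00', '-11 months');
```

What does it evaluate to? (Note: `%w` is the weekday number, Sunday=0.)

0

First apply '-11 months': 2054-01-30 17:30:00 → 2053-03-02 17:30:00.
2053-03-02 is a Sunday; with Sunday=0 that is 0.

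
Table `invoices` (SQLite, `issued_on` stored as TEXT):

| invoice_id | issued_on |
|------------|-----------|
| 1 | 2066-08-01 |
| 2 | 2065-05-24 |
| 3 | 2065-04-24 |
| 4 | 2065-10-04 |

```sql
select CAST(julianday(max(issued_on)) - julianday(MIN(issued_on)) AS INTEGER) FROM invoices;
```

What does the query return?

464

MIN = 2065-04-24, MAX = 2066-08-01.
6 days remain in April 2065 after the 24th (30 − 24).
Full months from May 2065 through July 2066 contribute their day counts.
Then 1 day into August 2066.
Total: 6 + 31 + 30 + 31 + 31 + 30 + 31 + 30 + 31 + 31 + 28 + 31 + 30 + 31 + 30 + 31 + 1 = 464.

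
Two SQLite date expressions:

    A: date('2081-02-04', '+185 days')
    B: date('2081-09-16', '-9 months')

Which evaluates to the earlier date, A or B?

A = 2081-08-08.
B = 2080-12-16.
B is earlier.

B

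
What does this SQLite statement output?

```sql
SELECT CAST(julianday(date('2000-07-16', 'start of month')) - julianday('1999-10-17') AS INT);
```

`start of month` rewinds 2000-07-16 to 2000-07-01.
14 days remain in October 1999 after the 17th (31 − 17).
Full months from November 1999 through June 2000 contribute their day counts.
Then 1 day into July 2000.
Total: 14 + 30 + 31 + 31 + 29 + 31 + 30 + 31 + 30 + 1 = 258.

258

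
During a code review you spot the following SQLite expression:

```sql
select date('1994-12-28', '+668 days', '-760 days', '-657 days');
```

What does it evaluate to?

Applying '+668 days' to 1994-12-28: counting 668 days forward gives 1996-10-26.
Applying '-760 days' to 1996-10-26: counting 760 days back gives 1994-09-27.
Applying '-657 days' to 1994-09-27: counting 657 days back gives 1992-12-09.

1992-12-09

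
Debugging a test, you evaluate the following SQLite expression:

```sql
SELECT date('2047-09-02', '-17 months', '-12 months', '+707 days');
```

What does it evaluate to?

Adding -17 months to 2047-09-02 gives 2046-04-02.
Adding -12 months to 2046-04-02 gives 2045-04-02.
Applying '+707 days' to 2045-04-02: counting 707 days forward gives 2047-03-10.

2047-03-10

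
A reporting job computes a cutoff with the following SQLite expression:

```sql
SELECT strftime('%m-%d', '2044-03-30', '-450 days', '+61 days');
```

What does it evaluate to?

03-07

First apply '-450 days', '+61 days': 2044-03-30 → 2043-03-07.
`%m-%d` extracts the month-day: 03-07.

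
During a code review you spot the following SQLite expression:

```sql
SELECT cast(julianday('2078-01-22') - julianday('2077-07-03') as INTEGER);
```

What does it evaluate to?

28 days remain in July 2077 after the 3rd (31 − 3).
August 2077: 31 days.
September 2077: 30 days.
October 2077: 31 days.
November 2077: 30 days.
December 2077: 31 days.
Then 22 days into January 2078.
Total: 28 + 31 + 30 + 31 + 30 + 31 + 22 = 203.

203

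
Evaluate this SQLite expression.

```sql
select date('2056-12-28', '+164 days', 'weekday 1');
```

2057-06-11

Applying '+164 days' to 2056-12-28: counting 164 days forward gives 2057-06-10.
`weekday 1` advances to the next Monday; 2057-06-10 is a Sunday, so it moves forward to 2057-06-11.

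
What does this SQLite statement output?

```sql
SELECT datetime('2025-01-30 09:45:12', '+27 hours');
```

+27 hours from 2025-01-30 09:45:12 is 2025-01-31 12:45:12 (crosses midnight).

2025-01-31 12:45:12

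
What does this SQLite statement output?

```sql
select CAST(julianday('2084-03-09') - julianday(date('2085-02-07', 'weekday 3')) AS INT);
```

-335

`weekday 3` advances to the next Wednesday; 2085-02-07 is already a Wednesday, so it stays at 2085-02-07.
22 days remain in March 2084 after the 9th (31 − 9).
Full months from April 2084 through January 2085 contribute their day counts.
Then 7 days into February 2085.
Total: 22 + 30 + 31 + 30 + 31 + 31 + 30 + 31 + 30 + 31 + 31 + 7 = 335.
The subtraction is earlier − later, so the result is −335 → -335.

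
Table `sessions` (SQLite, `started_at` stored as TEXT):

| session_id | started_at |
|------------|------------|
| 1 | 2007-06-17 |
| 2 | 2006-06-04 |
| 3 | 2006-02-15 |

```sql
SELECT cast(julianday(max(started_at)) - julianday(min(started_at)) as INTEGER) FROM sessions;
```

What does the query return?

487

MIN = 2006-02-15, MAX = 2007-06-17.
13 days remain in February 2006 after the 15th (28 − 15).
Full months from March 2006 through May 2007 contribute their day counts.
Then 17 days into June 2007.
Total: 13 + 31 + 30 + 31 + 30 + 31 + 31 + 30 + 31 + 30 + 31 + 31 + 28 + 31 + 30 + 31 + 17 = 487.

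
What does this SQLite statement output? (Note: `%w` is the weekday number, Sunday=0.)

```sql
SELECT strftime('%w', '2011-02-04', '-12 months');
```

First apply '-12 months': 2011-02-04 → 2010-02-04.
2010-02-04 is a Thursday; with Sunday=0 that is 4.

4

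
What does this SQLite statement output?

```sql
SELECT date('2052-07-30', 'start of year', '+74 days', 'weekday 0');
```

`start of year` rewinds 2052-07-30 to 2052-01-01.
Applying '+74 days' to 2052-01-01: counting 74 days forward gives 2052-03-15.
`weekday 0` advances to the next Sunday; 2052-03-15 is a Friday, so it moves forward to 2052-03-17.

2052-03-17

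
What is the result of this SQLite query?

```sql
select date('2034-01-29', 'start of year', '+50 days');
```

`start of year` rewinds 2034-01-29 to 2034-01-01.
Applying '+50 days' to 2034-01-01: counting 50 days forward gives 2034-02-20.

2034-02-20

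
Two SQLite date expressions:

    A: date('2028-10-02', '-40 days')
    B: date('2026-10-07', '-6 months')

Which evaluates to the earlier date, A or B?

B

A = 2028-08-23.
B = 2026-04-07.
B is earlier.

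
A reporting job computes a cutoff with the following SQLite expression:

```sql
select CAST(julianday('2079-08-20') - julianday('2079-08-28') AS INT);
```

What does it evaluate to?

-8

Both dates are in August 2079: 28 − 20 = 8.
The subtraction is earlier − later, so the result is −8 → -8.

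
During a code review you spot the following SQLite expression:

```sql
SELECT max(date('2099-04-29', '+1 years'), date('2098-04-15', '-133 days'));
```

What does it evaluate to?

2100-04-29

date('2099-04-29', '+1 years') → 2100-04-29.
date('2098-04-15', '-133 days') → 2097-12-03.
Later of the two is 2100-04-29.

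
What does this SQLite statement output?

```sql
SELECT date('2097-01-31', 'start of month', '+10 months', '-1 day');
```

`start of month` rewinds 2097-01-31 to 2097-01-01.
Adding +10 months to 2097-01-01 gives 2097-11-01.
Going back 1 day from 2097-11-01 reaches 2097-10-31 (last day of October, 31 days).

2097-10-31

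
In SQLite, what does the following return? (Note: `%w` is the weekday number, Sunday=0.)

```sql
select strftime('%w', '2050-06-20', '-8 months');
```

First apply '-8 months': 2050-06-20 → 2049-10-20.
2049-10-20 is a Wednesday; with Sunday=0 that is 3.

3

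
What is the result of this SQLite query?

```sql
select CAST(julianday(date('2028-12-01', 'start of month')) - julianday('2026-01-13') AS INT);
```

1053

`start of month` rewinds 2028-12-01 to 2028-12-01.
18 days remain in January 2026 after the 13th (31 − 13).
Full months from February 2026 through November 2028 contribute their day counts.
Then 1 day into December 2028.
Total: 18 + 28 + 31 + 30 + 31 + 30 + 31 + 31 + 30 + 31 + 30 + 31 + 31 + 28 + 31 + 30 + 31 + 30 + 31 + 31 + 30 + 31 + 30 + 31 + 31 + 29 + 31 + 30 + 31 + 30 + 31 + 31 + 30 + 31 + 30 + 1 = 1053.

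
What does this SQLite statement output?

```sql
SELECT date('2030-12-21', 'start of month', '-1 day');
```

`start of month` rewinds 2030-12-21 to 2030-12-01.
Going back 1 day from 2030-12-01 reaches 2030-11-30 (last day of November, 30 days).

2030-11-30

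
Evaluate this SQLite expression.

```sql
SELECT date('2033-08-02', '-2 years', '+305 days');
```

2032-06-02

Adding -2 years to 2033-08-02 gives 2031-08-02.
Applying '+305 days' to 2031-08-02: counting 305 days forward gives 2032-06-02.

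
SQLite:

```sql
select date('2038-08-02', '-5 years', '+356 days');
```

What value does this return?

2034-07-24

Adding -5 years to 2038-08-02 gives 2033-08-02.
Applying '+356 days' to 2033-08-02: counting 356 days forward gives 2034-07-24.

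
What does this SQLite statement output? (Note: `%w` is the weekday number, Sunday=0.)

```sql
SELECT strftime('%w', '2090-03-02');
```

2090-03-02 is a Thursday; with Sunday=0 that is 4.

4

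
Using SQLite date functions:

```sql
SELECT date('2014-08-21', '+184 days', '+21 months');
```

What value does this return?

2016-11-21

Applying '+184 days' to 2014-08-21: counting 184 days forward gives 2015-02-21.
Adding +21 months to 2015-02-21 gives 2016-11-21.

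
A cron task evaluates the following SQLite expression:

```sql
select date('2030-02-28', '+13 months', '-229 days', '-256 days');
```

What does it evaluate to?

2029-11-28

Adding +13 months to 2030-02-28 gives 2031-03-28.
Applying '-229 days' to 2031-03-28: counting 229 days back gives 2030-08-11.
Applying '-256 days' to 2030-08-11: counting 256 days back gives 2029-11-28.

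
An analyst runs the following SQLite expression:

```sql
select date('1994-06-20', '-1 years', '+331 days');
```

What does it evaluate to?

Adding -1 year to 1994-06-20 gives 1993-06-20.
Applying '+331 days' to 1993-06-20: counting 331 days forward gives 1994-05-17.

1994-05-17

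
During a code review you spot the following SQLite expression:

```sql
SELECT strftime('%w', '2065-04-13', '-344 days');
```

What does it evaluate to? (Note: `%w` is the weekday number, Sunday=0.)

0

First apply '-344 days': 2065-04-13 → 2064-05-04.
2064-05-04 is a Sunday; with Sunday=0 that is 0.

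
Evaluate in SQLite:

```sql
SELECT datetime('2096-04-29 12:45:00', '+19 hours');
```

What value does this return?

2096-04-30 07:45:00

+19 hours from 2096-04-29 12:45:00 is 2096-04-30 07:45:00 (crosses midnight).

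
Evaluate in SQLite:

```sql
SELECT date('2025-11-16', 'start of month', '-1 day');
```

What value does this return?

2025-10-31

`start of month` rewinds 2025-11-16 to 2025-11-01.
Going back 1 day from 2025-11-01 reaches 2025-10-31 (last day of October, 31 days).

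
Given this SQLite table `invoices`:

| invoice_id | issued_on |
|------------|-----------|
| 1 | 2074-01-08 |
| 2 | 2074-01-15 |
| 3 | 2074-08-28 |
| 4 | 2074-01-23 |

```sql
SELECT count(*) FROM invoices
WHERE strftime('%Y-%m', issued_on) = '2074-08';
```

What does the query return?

1

Rows with year-month 2074-08: 2074-08-28 → 1.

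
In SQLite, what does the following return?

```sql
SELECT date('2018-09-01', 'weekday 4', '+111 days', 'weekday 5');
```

`weekday 4` advances to the next Thursday; 2018-09-01 is a Saturday, so it moves forward to 2018-09-06.
Applying '+111 days' to 2018-09-06: counting 111 days forward gives 2018-12-26.
`weekday 5` advances to the next Friday; 2018-12-26 is a Wednesday, so it moves forward to 2018-12-28.

2018-12-28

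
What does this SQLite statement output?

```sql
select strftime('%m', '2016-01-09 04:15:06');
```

`%m` extracts the 2-digit month (01-12): 01.

01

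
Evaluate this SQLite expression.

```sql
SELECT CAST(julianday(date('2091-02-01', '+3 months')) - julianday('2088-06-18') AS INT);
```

1047

Adding +3 months to 2091-02-01 gives 2091-05-01.
12 days remain in June 2088 after the 18th (30 − 18).
Full months from July 2088 through April 2091 contribute their day counts.
Then 1 day into May 2091.
Total: 12 + 31 + 31 + 30 + 31 + 30 + 31 + 31 + 28 + 31 + 30 + 31 + 30 + 31 + 31 + 30 + 31 + 30 + 31 + 31 + 28 + 31 + 30 + 31 + 30 + 31 + 31 + 30 + 31 + 30 + 31 + 31 + 28 + 31 + 30 + 1 = 1047.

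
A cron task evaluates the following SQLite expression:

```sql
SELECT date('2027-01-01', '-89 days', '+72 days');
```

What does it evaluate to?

Applying '-89 days' to 2027-01-01: counting 89 days back gives 2026-10-04.
Applying '+72 days' to 2026-10-04: counting 72 days forward gives 2026-12-15.

2026-12-15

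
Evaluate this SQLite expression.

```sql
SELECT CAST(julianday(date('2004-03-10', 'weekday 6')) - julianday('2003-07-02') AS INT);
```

255

`weekday 6` advances to the next Saturday; 2004-03-10 is a Wednesday, so it moves forward to 2004-03-13.
29 days remain in July 2003 after the 2nd (31 − 2).
Full months from August 2003 through February 2004 contribute their day counts.
Then 13 days into March 2004.
Total: 29 + 31 + 30 + 31 + 30 + 31 + 31 + 29 + 13 = 255.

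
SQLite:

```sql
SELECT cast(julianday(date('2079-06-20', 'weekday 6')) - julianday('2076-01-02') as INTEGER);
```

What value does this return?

1269

`weekday 6` advances to the next Saturday; 2079-06-20 is a Tuesday, so it moves forward to 2079-06-24.
29 days remain in January 2076 after the 2nd (31 − 2).
Full months from February 2076 through May 2079 contribute their day counts.
Then 24 days into June 2079.
Total: 29 + 29 + 31 + 30 + 31 + 30 + 31 + 31 + 30 + 31 + 30 + 31 + 31 + 28 + 31 + 30 + 31 + 30 + 31 + 31 + 30 + 31 + 30 + 31 + 31 + 28 + 31 + 30 + 31 + 30 + 31 + 31 + 30 + 31 + 30 + 31 + 31 + 28 + 31 + 30 + 31 + 24 = 1269.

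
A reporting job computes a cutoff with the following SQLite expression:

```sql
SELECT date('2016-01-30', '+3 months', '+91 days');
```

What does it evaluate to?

2016-07-30

Adding +3 months to 2016-01-30 gives 2016-04-30.
Applying '+91 days' to 2016-04-30: counting 91 days forward gives 2016-07-30.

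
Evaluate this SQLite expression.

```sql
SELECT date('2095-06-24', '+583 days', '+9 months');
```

Applying '+583 days' to 2095-06-24: counting 583 days forward gives 2097-01-27.
Adding +9 months to 2097-01-27 gives 2097-10-27.

2097-10-27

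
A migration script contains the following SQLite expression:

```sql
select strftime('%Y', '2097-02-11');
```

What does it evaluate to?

`%Y` extracts the 4-digit year: 2097.

2097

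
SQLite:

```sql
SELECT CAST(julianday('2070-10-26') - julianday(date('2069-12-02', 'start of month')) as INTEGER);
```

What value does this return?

`start of month` rewinds 2069-12-02 to 2069-12-01.
30 days remain in December 2069 after the 1st (31 − 1).
Full months from January 2070 through September 2070 contribute their day counts.
Then 26 days into October 2070.
Total: 30 + 31 + 28 + 31 + 30 + 31 + 30 + 31 + 31 + 30 + 26 = 329.

329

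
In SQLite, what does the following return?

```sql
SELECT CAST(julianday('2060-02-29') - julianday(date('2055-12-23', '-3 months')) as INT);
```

1620

Adding -3 months to 2055-12-23 gives 2055-09-23.
7 days remain in September 2055 after the 23rd (30 − 23).
Full months from October 2055 through January 2060 contribute their day counts.
Then 29 days into February 2060.
Total: 7 + 31 + 30 + 31 + 31 + 29 + 31 + 30 + 31 + 30 + 31 + 31 + 30 + 31 + 30 + 31 + 31 + 28 + 31 + 30 + 31 + 30 + 31 + 31 + 30 + 31 + 30 + 31 + 31 + 28 + 31 + 30 + 31 + 30 + 31 + 31 + 30 + 31 + 30 + 31 + 31 + 28 + 31 + 30 + 31 + 30 + 31 + 31 + 30 + 31 + 30 + 31 + 31 + 29 = 1620.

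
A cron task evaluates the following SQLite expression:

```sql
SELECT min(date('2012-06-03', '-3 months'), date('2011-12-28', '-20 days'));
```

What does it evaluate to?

date('2012-06-03', '-3 months') → 2012-03-03.
date('2011-12-28', '-20 days') → 2011-12-08.
Earlier of the two is 2011-12-08.

2011-12-08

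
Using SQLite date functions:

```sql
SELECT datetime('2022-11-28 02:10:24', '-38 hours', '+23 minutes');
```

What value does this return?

2022-11-26 12:33:24

-38 hours from 2022-11-28 02:10:24 is 2022-11-26 12:10:24 (crosses midnight).
+23 minutes from 2022-11-26 12:10:24 is 2022-11-26 12:33:24.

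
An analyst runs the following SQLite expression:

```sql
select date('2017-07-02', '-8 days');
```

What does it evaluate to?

2017-06-24

Going back 2 days from 2017-07-02 reaches 2017-06-30 (last day of June, 30 days).
Going back 6 days within June lands on 2017-06-24.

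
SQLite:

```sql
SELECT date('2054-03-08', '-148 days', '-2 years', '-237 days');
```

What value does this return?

2051-02-16

Applying '-148 days' to 2054-03-08: counting 148 days back gives 2053-10-11.
Adding -2 years to 2053-10-11 gives 2051-10-11.
Applying '-237 days' to 2051-10-11: counting 237 days back gives 2051-02-16.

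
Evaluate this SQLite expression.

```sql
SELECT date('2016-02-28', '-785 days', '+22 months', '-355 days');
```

2014-11-14

Applying '-785 days' to 2016-02-28: counting 785 days back gives 2014-01-04.
Adding +22 months to 2014-01-04 gives 2015-11-04.
Applying '-355 days' to 2015-11-04: counting 355 days back gives 2014-11-14.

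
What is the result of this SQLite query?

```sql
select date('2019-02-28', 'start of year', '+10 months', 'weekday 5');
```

2019-11-01

`start of year` rewinds 2019-02-28 to 2019-01-01.
Adding +10 months to 2019-01-01 gives 2019-11-01.
`weekday 5` advances to the next Friday; 2019-11-01 is already a Friday, so it stays at 2019-11-01.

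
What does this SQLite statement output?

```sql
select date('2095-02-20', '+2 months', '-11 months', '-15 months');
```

Adding +2 months to 2095-02-20 gives 2095-04-20.
Adding -11 months to 2095-04-20 gives 2094-05-20.
Adding -15 months to 2094-05-20 gives 2093-02-20.

2093-02-20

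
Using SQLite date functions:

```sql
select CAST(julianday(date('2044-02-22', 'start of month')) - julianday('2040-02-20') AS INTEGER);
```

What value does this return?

`start of month` rewinds 2044-02-22 to 2044-02-01.
9 days remain in February 2040 after the 20th (29 − 20).
Full months from March 2040 through January 2044 contribute their day counts.
Then 1 day into February 2044.
Total: 9 + 31 + 30 + 31 + 30 + 31 + 31 + 30 + 31 + 30 + 31 + 31 + 28 + 31 + 30 + 31 + 30 + 31 + 31 + 30 + 31 + 30 + 31 + 31 + 28 + 31 + 30 + 31 + 30 + 31 + 31 + 30 + 31 + 30 + 31 + 31 + 28 + 31 + 30 + 31 + 30 + 31 + 31 + 30 + 31 + 30 + 31 + 31 + 1 = 1442.

1442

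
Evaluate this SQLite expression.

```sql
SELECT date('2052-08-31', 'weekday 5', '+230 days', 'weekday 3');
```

`weekday 5` advances to the next Friday; 2052-08-31 is a Saturday, so it moves forward to 2052-09-06.
Applying '+230 days' to 2052-09-06: counting 230 days forward gives 2053-04-24.
`weekday 3` advances to the next Wednesday; 2053-04-24 is a Thursday, so it moves forward to 2053-04-30.

2053-04-30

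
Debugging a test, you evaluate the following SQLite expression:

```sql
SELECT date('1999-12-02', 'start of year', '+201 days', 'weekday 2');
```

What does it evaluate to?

1999-07-27

`start of year` rewinds 1999-12-02 to 1999-01-01.
Applying '+201 days' to 1999-01-01: counting 201 days forward gives 1999-07-21.
`weekday 2` advances to the next Tuesday; 1999-07-21 is a Wednesday, so it moves forward to 1999-07-27.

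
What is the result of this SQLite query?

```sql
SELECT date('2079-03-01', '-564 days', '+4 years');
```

2081-08-14

Applying '-564 days' to 2079-03-01: counting 564 days back gives 2077-08-14.
Adding +4 years to 2077-08-14 gives 2081-08-14.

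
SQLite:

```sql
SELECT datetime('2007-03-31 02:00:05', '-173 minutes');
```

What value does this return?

2007-03-30 23:07:05

173 minutes = 2h 53m; -173 minutes from 2007-03-31 02:00:05 is 2007-03-30 23:07:05 (crosses midnight).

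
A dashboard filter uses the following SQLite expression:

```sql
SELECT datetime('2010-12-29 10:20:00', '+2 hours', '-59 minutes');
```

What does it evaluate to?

+2 hours from 2010-12-29 10:20:00 is 2010-12-29 12:20:00.
-59 minutes from 2010-12-29 12:20:00 is 2010-12-29 11:21:00.

2010-12-29 11:21:00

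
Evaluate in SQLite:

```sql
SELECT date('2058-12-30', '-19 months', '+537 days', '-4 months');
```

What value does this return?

2058-07-18

Adding -19 months to 2058-12-30 gives 2057-05-30.
Applying '+537 days' to 2057-05-30: counting 537 days forward gives 2058-11-18.
Adding -4 months to 2058-11-18 gives 2058-07-18.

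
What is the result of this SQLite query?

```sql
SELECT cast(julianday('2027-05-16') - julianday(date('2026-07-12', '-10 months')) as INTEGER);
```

611

Adding -10 months to 2026-07-12 gives 2025-09-12.
18 days remain in September 2025 after the 12th (30 − 12).
Full months from October 2025 through April 2027 contribute their day counts.
Then 16 days into May 2027.
Total: 18 + 31 + 30 + 31 + 31 + 28 + 31 + 30 + 31 + 30 + 31 + 31 + 30 + 31 + 30 + 31 + 31 + 28 + 31 + 30 + 16 = 611.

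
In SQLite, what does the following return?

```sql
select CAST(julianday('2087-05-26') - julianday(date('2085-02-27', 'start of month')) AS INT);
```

844

`start of month` rewinds 2085-02-27 to 2085-02-01.
27 days remain in February 2085 after the 1st (28 − 1).
Full months from March 2085 through April 2087 contribute their day counts.
Then 26 days into May 2087.
Total: 27 + 31 + 30 + 31 + 30 + 31 + 31 + 30 + 31 + 30 + 31 + 31 + 28 + 31 + 30 + 31 + 30 + 31 + 31 + 30 + 31 + 30 + 31 + 31 + 28 + 31 + 30 + 26 = 844.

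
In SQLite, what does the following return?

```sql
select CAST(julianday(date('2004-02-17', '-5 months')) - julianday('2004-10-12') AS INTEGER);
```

-391

Adding -5 months to 2004-02-17 gives 2003-09-17.
13 days remain in September 2003 after the 17th (30 − 17).
Full months from October 2003 through September 2004 contribute their day counts.
Then 12 days into October 2004.
Total: 13 + 31 + 30 + 31 + 31 + 29 + 31 + 30 + 31 + 30 + 31 + 31 + 30 + 12 = 391.
The subtraction is earlier − later, so the result is −391 → -391.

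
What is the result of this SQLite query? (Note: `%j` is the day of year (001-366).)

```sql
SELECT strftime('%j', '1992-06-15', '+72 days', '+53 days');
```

292

First apply '+72 days', '+53 days': 1992-06-15 → 1992-10-18.
Day-of-year for 1992-10-18: days since 1992-01-01 inclusive = 292, zero-padded to 292.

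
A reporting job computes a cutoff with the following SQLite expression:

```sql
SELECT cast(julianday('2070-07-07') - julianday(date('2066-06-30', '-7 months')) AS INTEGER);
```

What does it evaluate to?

1680

Adding -7 months to 2066-06-30 gives 2065-11-30.
0 days remain in November 2065 after the 30th (30 − 30).
Full months from December 2065 through June 2070 contribute their day counts.
Then 7 days into July 2070.
Total: 0 + 31 + 31 + 28 + 31 + 30 + 31 + 30 + 31 + 31 + 30 + 31 + 30 + 31 + 31 + 28 + 31 + 30 + 31 + 30 + 31 + 31 + 30 + 31 + 30 + 31 + 31 + 29 + 31 + 30 + 31 + 30 + 31 + 31 + 30 + 31 + 30 + 31 + 31 + 28 + 31 + 30 + 31 + 30 + 31 + 31 + 30 + 31 + 30 + 31 + 31 + 28 + 31 + 30 + 31 + 30 + 7 = 1680.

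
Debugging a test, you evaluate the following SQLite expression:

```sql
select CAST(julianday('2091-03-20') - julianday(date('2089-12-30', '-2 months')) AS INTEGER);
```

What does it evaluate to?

506

Adding -2 months to 2089-12-30 gives 2089-10-30.
1 day remains in October 2089 after the 30th (31 − 30).
Full months from November 2089 through February 2091 contribute their day counts.
Then 20 days into March 2091.
Total: 1 + 30 + 31 + 31 + 28 + 31 + 30 + 31 + 30 + 31 + 31 + 30 + 31 + 30 + 31 + 31 + 28 + 20 = 506.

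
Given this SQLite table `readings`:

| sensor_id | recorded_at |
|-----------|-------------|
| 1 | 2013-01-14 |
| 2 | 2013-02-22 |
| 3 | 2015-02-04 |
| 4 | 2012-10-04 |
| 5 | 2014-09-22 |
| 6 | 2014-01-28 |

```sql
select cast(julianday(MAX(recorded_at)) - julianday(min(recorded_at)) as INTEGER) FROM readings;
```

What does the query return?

MIN = 2012-10-04, MAX = 2015-02-04.
27 days remain in October 2012 after the 4th (31 − 4).
Full months from November 2012 through January 2015 contribute their day counts.
Then 4 days into February 2015.
Total: 27 + 30 + 31 + 31 + 28 + 31 + 30 + 31 + 30 + 31 + 31 + 30 + 31 + 30 + 31 + 31 + 28 + 31 + 30 + 31 + 30 + 31 + 31 + 30 + 31 + 30 + 31 + 31 + 4 = 853.

853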